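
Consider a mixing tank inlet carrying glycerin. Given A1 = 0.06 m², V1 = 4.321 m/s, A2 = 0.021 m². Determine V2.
Formula: V_2 = \frac{A_1 V_1}{A_2}
V2 = 0.06·4.321/0.021 = 12.35 m/s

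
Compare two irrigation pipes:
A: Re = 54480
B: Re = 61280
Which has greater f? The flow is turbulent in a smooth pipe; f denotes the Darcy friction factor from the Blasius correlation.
f(A) = 0.02068, f(B) = 0.02008. Answer: A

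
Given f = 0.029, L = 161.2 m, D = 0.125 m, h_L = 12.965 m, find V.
Formula: h_L = f \frac{L}{D} \frac{V^2}{2g}
Substituting knowns: 12.965 = 0.029·(161.2/0.125)·V²/(2·9.81)
Solving for V: V = √(12.965·2·9.81/(0.029·(161.2/0.125))) = 2.608 m/s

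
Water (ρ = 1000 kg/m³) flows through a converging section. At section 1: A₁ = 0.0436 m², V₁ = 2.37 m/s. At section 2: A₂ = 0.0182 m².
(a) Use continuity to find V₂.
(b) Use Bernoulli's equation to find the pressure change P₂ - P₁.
(a) Continuity: A₁V₁=A₂V₂ -> V₂=A₁V₁/A₂=0.0436*2.37/0.0182=5.68 m/s
(b) Bernoulli: P₂-P₁=0.5*rho*(V₁^2-V₂^2)/1000=0.5*1000*(2.37^2-5.68^2)/1000=-13.32 kPa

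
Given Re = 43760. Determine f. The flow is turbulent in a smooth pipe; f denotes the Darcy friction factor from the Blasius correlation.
Formula: f = \frac{0.316}{Re^{0.25}}
f = 0.316/43760^0.25 = 0.02185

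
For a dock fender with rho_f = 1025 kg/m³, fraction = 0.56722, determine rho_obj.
Formula: f_{sub} = \frac{\rho_{obj}}{\rho_f}
Substituting knowns: 0.56722 = rho_obj/1025
Solving for rho_obj: rho_obj = 0.56722·1025 = 581.4 kg/m³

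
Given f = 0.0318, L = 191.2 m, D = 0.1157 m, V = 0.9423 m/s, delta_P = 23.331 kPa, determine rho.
Formula: \Delta P = f \frac{L}{D} \frac{\rho V^2}{2}
Substituting knowns: 23.331 = 0.0318·(191.2/0.1157)·0.5·rho·0.9423²/1000
Solving for rho: rho = (23.331·1000)/(0.0318·(191.2/0.1157)·0.5·0.9423²) = 1000 kg/m³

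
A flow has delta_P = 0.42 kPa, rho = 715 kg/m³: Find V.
Formula: V = \sqrt{\frac{2 \Delta P}{\rho}}
V = √(2·(0.42·1000)/715) = 1.084 m/s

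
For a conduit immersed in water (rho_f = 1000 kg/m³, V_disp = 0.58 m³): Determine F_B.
Formula: F_B = \rho_f g V_{disp}
F_B = 1000·9.81·0.58 = 5690 N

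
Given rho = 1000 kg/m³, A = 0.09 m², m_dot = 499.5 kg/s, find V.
Formula: \dot{m} = \rho A V
Substituting knowns: 499.5 = 1000·0.09·V
Solving for V: V = 499.5/(1000·0.09) = 5.55 m/s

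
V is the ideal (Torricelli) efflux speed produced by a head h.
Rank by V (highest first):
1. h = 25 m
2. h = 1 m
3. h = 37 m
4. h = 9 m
Case 1: V = 22.15 m/s
Case 2: V = 4.429 m/s
Case 3: V = 26.94 m/s
Case 4: V = 13.29 m/s
Ranking (highest first): 3, 1, 4, 2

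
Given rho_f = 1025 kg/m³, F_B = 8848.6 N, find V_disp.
Formula: F_B = \rho_f g V_{disp}
Substituting knowns: 8848.6 = 1025·9.81·V_disp
Solving for V_disp: V_disp = 8848.6/(1025·9.81) = 0.88 m³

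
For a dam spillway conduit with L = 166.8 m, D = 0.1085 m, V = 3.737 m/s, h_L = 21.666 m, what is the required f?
Formula: h_L = f \frac{L}{D} \frac{V^2}{2g}
Substituting knowns: 21.666 = f·(166.8/0.1085)·3.737²/(2·9.81)
Solving for f: f = 21.666·2·9.81/((166.8/0.1085)·3.737²) = 0.0198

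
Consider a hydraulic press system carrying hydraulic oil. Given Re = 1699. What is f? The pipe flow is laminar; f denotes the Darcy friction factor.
Formula: f = \frac{64}{Re}
f = 64/1699 = 0.03767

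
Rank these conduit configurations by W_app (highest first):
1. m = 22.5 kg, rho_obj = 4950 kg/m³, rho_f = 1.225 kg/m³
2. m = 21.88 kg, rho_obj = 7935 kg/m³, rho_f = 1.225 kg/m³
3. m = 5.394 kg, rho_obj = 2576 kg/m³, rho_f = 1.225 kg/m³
Case 1: W_app = 220.7 N
Case 2: W_app = 214.6 N
Case 3: W_app = 52.89 N
Ranking (highest first): 1, 2, 3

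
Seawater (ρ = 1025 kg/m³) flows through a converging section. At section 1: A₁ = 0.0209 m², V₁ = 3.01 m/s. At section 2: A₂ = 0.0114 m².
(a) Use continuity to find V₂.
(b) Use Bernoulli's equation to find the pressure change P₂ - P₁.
(a) Continuity: A₁V₁=A₂V₂ -> V₂=A₁V₁/A₂=0.0209*3.01/0.0114=5.52 m/s
(b) Bernoulli: P₂-P₁=0.5*rho*(V₁^2-V₂^2)/1000=0.5*1025*(3.01^2-5.52^2)/1000=-10.97 kPa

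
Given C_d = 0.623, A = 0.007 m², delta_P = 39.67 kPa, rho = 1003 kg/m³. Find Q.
Formula: Q = C_d A \sqrt{\frac{2 \Delta P}{\rho}}
Q = 0.623·0.007·√(2·(39.67·1000)/1003)·1000 = 38.79 L/s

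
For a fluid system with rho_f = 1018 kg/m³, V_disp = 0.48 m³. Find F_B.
Formula: F_B = \rho_f g V_{disp}
F_B = 1018·9.81·0.48 = 4794 N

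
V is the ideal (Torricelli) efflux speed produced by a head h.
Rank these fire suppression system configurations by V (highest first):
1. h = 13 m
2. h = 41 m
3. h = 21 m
Case 1: V = 15.97 m/s
Case 2: V = 28.36 m/s
Case 3: V = 20.3 m/s
Ranking (highest first): 2, 3, 1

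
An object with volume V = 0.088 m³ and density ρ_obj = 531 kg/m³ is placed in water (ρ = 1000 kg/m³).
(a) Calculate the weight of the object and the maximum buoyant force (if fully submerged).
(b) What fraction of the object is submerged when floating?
(a) W=rho_obj*g*V=531*9.81*0.088=458.4 N; F_B(max)=rho*g*V=1000*9.81*0.088=863.3 N
(b) Floating fraction=rho_obj/rho=531/1000=0.531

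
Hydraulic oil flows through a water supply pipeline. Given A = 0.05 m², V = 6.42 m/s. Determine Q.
Formula: Q = A V
Q = 0.05·6.42·1000 = 321 L/s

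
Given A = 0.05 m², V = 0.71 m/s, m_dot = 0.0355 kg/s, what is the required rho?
Formula: \dot{m} = \rho A V
Substituting knowns: 0.0355 = rho·0.05·0.71
Solving for rho: rho = 0.0355/(0.05·0.71) = 1 kg/m³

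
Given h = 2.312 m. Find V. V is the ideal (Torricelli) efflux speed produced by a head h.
Formula: V = \sqrt{2 g h}
V = √(2·9.81·2.312) = 6.735 m/s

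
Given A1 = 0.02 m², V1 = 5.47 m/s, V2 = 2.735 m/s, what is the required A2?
Formula: V_2 = \frac{A_1 V_1}{A_2}
Substituting knowns: 2.735 = 0.02·5.47/A2
Solving for A2: A2 = 0.02·5.47/2.735 = 0.04 m²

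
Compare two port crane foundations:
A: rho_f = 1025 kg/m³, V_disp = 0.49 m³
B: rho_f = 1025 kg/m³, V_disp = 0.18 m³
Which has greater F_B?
F_B(A) = 4927 N, F_B(B) = 1810 N. Answer: A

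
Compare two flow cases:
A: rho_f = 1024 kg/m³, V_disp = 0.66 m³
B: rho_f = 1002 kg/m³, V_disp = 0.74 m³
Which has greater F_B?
F_B(A) = 6630 N, F_B(B) = 7274 N. Answer: B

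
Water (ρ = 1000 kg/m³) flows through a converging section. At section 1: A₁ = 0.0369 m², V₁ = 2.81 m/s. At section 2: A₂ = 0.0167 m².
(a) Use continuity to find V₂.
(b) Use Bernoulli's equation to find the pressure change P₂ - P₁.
(a) Continuity: A₁V₁=A₂V₂ -> V₂=A₁V₁/A₂=0.0369*2.81/0.0167=6.21 m/s
(b) Bernoulli: P₂-P₁=0.5*rho*(V₁^2-V₂^2)/1000=0.5*1000*(2.81^2-6.21^2)/1000=-15.33 kPa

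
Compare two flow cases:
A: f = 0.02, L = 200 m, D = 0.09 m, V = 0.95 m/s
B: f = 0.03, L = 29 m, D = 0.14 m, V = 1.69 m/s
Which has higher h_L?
h_L(A) = 2.044 m, h_L(B) = 0.9046 m. Answer: A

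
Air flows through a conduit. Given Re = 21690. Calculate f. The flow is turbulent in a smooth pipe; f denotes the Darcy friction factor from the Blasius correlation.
Formula: f = \frac{0.316}{Re^{0.25}}
f = 0.316/21690^0.25 = 0.02604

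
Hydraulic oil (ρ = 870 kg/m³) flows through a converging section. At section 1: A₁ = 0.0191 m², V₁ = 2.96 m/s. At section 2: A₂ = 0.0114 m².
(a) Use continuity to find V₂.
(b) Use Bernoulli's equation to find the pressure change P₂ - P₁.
(a) Continuity: A₁V₁=A₂V₂ -> V₂=A₁V₁/A₂=0.0191*2.96/0.0114=4.96 m/s
(b) Bernoulli: P₂-P₁=0.5*rho*(V₁^2-V₂^2)/1000=0.5*870*(2.96^2-4.96^2)/1000=-6.89 kPa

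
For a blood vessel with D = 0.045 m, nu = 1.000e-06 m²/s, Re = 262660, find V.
Formula: Re = \frac{V D}{\nu}
Substituting knowns: 262660 = V·0.045/1.000e-06
Solving for V: V = 262660·1.000e-06/0.045 = 5.837 m/s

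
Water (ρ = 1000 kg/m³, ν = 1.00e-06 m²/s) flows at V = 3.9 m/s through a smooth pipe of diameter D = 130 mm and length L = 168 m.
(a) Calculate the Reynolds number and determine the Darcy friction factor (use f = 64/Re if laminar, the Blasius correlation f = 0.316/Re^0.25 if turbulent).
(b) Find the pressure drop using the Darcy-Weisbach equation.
(a) Re = V·D/ν = 3.9·0.13/1.00e-06 = 507000 → turbulent (Re > 4000); f = 0.316/Re^0.25 = 0.316/507000^0.25 = 0.011842 (Blasius is strictly valid for Re ≲ 1e5; used here as the smooth-pipe estimate the problem specifies)
(b) Darcy-Weisbach: ΔP = f·(L/D)·½ρV²/1000 = 0.011842·(168/0.130)·½·1000·3.9²/1000 = 116.4 kPa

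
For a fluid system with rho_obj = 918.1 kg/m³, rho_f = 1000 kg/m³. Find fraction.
Formula: f_{sub} = \frac{\rho_{obj}}{\rho_f}
fraction = 918.1/1000 = 0.9181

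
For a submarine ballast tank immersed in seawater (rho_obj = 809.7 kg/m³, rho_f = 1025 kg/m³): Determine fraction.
Formula: f_{sub} = \frac{\rho_{obj}}{\rho_f}
fraction = 809.7/1025 = 0.79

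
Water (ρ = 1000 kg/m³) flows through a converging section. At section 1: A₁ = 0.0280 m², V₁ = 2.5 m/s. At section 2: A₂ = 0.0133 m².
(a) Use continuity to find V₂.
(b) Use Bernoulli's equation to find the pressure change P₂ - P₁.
(a) Continuity: A₁V₁=A₂V₂ -> V₂=A₁V₁/A₂=0.0280*2.5/0.0133=5.26 m/s
(b) Bernoulli: P₂-P₁=0.5*rho*(V₁^2-V₂^2)/1000=0.5*1000*(2.5^2-5.26^2)/1000=-10.71 kPa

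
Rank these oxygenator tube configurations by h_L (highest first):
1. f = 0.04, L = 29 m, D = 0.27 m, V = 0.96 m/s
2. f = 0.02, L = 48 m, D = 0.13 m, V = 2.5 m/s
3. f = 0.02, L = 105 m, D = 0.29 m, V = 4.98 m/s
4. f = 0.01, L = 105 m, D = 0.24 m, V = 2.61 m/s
Case 1: h_L = 0.2018 m
Case 2: h_L = 2.352 m
Case 3: h_L = 9.153 m
Case 4: h_L = 1.519 m
Ranking (highest first): 3, 2, 4, 1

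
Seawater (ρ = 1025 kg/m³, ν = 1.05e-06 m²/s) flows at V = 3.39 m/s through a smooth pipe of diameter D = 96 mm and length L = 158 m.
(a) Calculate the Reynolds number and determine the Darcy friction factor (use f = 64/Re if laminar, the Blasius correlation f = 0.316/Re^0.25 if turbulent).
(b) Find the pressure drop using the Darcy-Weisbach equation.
(a) Re = V·D/ν = 3.39·0.096/1.05e-06 = 309940 → turbulent (Re > 4000); f = 0.316/Re^0.25 = 0.316/309940^0.25 = 0.013393 (Blasius is strictly valid for Re ≲ 1e5; used here as the smooth-pipe estimate the problem specifies)
(b) Darcy-Weisbach: ΔP = f·(L/D)·½ρV²/1000 = 0.013393·(158/0.096)·½·1025·3.39²/1000 = 129.8 kPa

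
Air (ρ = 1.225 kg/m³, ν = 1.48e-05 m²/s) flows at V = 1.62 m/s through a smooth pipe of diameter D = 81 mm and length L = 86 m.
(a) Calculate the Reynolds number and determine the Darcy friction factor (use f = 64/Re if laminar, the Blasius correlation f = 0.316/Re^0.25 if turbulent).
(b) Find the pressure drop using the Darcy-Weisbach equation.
(a) Re = V·D/ν = 1.62·0.081/1.48e-05 = 8866.2 → turbulent (Re > 4000); f = 0.316/Re^0.25 = 0.316/8866.2^0.25 = 0.032565
(b) Darcy-Weisbach: ΔP = f·(L/D)·½ρV²/1000 = 0.032565·(86/0.081)·½·1.225·1.62²/1000 = 0.05558 kPa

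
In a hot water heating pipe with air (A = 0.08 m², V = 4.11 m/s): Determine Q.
Formula: Q = A V
Q = 0.08·4.11·1000 = 328.8 L/s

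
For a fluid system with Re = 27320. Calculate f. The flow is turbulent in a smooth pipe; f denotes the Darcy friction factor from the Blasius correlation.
Formula: f = \frac{0.316}{Re^{0.25}}
f = 0.316/27320^0.25 = 0.02458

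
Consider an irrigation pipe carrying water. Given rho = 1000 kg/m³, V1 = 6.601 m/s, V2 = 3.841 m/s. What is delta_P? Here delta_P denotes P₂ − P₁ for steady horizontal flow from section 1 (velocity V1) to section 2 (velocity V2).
Formula: \Delta P = \frac{1}{2} \rho (V_1^2 - V_2^2)
delta_P = 0.5·1000·(6.601² − 3.841²)/1000 = 14.41 kPa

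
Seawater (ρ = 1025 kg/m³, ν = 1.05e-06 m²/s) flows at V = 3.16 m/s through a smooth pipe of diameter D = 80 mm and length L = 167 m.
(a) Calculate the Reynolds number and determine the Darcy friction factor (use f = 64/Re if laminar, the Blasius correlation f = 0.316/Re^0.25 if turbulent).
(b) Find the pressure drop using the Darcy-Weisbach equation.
(a) Re = V·D/ν = 3.16·0.08/1.05e-06 = 240760 → turbulent (Re > 4000); f = 0.316/Re^0.25 = 0.316/240760^0.25 = 0.014266 (Blasius is strictly valid for Re ≲ 1e5; used here as the smooth-pipe estimate the problem specifies)
(b) Darcy-Weisbach: ΔP = f·(L/D)·½ρV²/1000 = 0.014266·(167/0.080)·½·1025·3.16²/1000 = 152.4 kPa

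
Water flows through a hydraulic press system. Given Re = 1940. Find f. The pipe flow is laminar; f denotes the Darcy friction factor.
Formula: f = \frac{64}{Re}
f = 64/1940 = 0.03299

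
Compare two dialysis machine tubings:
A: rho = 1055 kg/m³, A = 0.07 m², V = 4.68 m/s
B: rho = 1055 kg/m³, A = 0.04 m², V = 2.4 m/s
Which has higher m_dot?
m_dot(A) = 345.6 kg/s, m_dot(B) = 101.3 kg/s. Answer: A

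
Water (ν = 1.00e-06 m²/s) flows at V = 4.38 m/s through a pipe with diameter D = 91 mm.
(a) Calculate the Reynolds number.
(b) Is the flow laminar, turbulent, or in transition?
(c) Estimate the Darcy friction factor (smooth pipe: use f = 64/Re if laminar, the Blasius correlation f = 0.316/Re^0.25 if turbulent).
(a) Re = V·D/ν = 4.38·0.091/1.00e-06 = 398580
(b) Flow regime: turbulent (Re > 4000)
(c) Friction factor: f = 0.316/Re^0.25 = 0.316/398580^0.25 = 0.01258 (Blasius is strictly valid for Re ≲ 1e5; used here as the smooth-pipe estimate the problem specifies)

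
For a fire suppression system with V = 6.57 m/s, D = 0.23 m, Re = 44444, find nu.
Formula: Re = \frac{V D}{\nu}
Substituting knowns: 44444 = 6.57·0.23/nu
Solving for nu: nu = 6.57·0.23/44444 = 3.400e-05 m²/s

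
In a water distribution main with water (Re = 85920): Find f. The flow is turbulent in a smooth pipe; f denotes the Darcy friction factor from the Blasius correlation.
Formula: f = \frac{0.316}{Re^{0.25}}
f = 0.316/85920^0.25 = 0.01846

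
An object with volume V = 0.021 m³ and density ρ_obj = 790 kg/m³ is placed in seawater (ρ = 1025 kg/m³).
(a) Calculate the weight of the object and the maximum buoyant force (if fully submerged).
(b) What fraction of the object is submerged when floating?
(a) W=rho_obj*g*V=790*9.81*0.021=162.7 N; F_B(max)=rho*g*V=1025*9.81*0.021=211.2 N
(b) Floating fraction=rho_obj/rho=790/1025=0.771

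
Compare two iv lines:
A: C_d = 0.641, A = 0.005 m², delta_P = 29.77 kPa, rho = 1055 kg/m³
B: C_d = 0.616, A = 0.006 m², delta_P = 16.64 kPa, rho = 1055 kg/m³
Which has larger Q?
Q(A) = 24.08 L/s, Q(B) = 20.76 L/s. Answer: A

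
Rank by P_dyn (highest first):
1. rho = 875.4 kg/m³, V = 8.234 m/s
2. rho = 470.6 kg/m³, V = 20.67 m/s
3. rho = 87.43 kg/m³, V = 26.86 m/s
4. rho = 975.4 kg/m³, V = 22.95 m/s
Case 1: P_dyn = 29.68 kPa
Case 2: P_dyn = 100.5 kPa
Case 3: P_dyn = 31.54 kPa
Case 4: P_dyn = 256.9 kPa
Ranking (highest first): 4, 2, 3, 1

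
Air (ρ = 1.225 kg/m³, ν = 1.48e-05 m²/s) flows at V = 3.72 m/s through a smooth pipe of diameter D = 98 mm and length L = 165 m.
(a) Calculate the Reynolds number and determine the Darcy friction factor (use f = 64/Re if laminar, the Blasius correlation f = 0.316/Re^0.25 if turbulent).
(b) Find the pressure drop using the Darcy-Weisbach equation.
(a) Re = V·D/ν = 3.72·0.098/1.48e-05 = 24632 → turbulent (Re > 4000); f = 0.316/Re^0.25 = 0.316/24632^0.25 = 0.025224
(b) Darcy-Weisbach: ΔP = f·(L/D)·½ρV²/1000 = 0.025224·(165/0.098)·½·1.225·3.72²/1000 = 0.36 kPa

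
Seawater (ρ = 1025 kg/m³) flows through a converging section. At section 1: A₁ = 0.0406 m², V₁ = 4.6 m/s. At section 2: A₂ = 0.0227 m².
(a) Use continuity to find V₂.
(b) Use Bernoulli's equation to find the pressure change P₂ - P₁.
(a) Continuity: A₁V₁=A₂V₂ -> V₂=A₁V₁/A₂=0.0406*4.6/0.0227=8.23 m/s
(b) Bernoulli: P₂-P₁=0.5*rho*(V₁^2-V₂^2)/1000=0.5*1025*(4.6^2-8.23^2)/1000=-23.87 kPa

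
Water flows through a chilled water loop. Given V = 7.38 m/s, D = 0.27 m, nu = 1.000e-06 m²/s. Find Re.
Formula: Re = \frac{V D}{\nu}
Re = 7.38·0.27/1.000e-06 = 1.993e+06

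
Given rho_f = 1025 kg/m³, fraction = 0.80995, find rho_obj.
Formula: f_{sub} = \frac{\rho_{obj}}{\rho_f}
Substituting knowns: 0.80995 = rho_obj/1025
Solving for rho_obj: rho_obj = 0.80995·1025 = 830.2 kg/m³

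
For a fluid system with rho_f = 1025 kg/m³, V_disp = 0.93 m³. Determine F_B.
Formula: F_B = \rho_f g V_{disp}
F_B = 1025·9.81·0.93 = 9351 N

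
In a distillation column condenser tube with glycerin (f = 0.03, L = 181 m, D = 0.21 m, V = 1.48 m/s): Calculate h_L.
Formula: h_L = f \frac{L}{D} \frac{V^2}{2g}
h_L = 0.03·(181/0.21)·1.48²/(2·9.81) = 2.887 m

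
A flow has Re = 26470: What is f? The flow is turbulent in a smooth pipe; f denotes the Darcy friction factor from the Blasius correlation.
Formula: f = \frac{0.316}{Re^{0.25}}
f = 0.316/26470^0.25 = 0.02477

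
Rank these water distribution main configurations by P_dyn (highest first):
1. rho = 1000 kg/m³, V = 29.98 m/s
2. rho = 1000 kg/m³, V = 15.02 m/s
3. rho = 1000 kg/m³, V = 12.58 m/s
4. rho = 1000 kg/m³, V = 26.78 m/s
Case 1: P_dyn = 449.4 kPa
Case 2: P_dyn = 112.8 kPa
Case 3: P_dyn = 79.13 kPa
Case 4: P_dyn = 358.6 kPa
Ranking (highest first): 1, 4, 2, 3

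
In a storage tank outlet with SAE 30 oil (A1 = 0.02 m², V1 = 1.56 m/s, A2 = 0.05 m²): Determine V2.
Formula: V_2 = \frac{A_1 V_1}{A_2}
V2 = 0.02·1.56/0.05 = 0.624 m/s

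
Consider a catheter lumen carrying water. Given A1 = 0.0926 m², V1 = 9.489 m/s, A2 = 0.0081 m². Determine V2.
Formula: V_2 = \frac{A_1 V_1}{A_2}
V2 = 0.0926·9.489/0.0081 = 108.5 m/s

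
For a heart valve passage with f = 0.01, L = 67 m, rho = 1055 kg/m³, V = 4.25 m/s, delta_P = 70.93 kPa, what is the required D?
Formula: \Delta P = f \frac{L}{D} \frac{\rho V^2}{2}
Substituting knowns: 70.93 = 0.01·(67/D)·0.5·1055·4.25²/1000
Solving for D: D = 0.01·67·0.5·1055·4.25²/(70.93·1000) = 0.09 m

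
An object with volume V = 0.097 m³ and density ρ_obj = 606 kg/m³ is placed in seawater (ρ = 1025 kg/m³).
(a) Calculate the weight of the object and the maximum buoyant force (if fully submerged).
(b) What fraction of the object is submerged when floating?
(a) W=rho_obj*g*V=606*9.81*0.097=576.7 N; F_B(max)=rho*g*V=1025*9.81*0.097=975.4 N
(b) Floating fraction=rho_obj/rho=606/1025=0.591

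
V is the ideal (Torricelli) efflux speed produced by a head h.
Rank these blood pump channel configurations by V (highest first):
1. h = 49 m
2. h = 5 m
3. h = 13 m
Case 1: V = 31.01 m/s
Case 2: V = 9.905 m/s
Case 3: V = 15.97 m/s
Ranking (highest first): 1, 3, 2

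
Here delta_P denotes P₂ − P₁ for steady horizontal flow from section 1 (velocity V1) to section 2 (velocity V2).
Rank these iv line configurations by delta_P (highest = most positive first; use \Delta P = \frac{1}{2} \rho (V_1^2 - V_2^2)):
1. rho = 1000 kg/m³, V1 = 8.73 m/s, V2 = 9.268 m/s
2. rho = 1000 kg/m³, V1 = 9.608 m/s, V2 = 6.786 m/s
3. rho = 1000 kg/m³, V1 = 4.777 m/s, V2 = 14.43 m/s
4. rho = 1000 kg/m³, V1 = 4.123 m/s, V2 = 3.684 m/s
Case 1: delta_P = -4.841 kPa
Case 2: delta_P = 23.13 kPa
Case 3: delta_P = -92.7 kPa
Case 4: delta_P = 1.714 kPa
Ranking (highest first): 2, 4, 1, 3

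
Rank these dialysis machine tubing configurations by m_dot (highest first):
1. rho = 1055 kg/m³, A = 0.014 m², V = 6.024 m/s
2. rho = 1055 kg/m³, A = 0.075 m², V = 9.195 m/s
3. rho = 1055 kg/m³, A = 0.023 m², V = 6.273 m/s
Case 1: m_dot = 88.97 kg/s
Case 2: m_dot = 727.6 kg/s
Case 3: m_dot = 152.2 kg/s
Ranking (highest first): 2, 3, 1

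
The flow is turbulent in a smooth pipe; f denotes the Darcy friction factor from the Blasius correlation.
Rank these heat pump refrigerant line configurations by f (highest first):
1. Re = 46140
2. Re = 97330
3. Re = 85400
Case 1: f = 0.02156
Case 2: f = 0.01789
Case 3: f = 0.01849
Ranking (highest first): 1, 3, 2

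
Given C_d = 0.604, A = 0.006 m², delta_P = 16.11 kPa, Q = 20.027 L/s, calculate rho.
Formula: Q = C_d A \sqrt{\frac{2 \Delta P}{\rho}}
Substituting knowns: 20.027 = 0.604·0.006·√(2·(16.11·1000)/rho)·1000
Solving for rho: rho = 2·(16.11·1000)/((20.027/1000)/(0.604·0.006))² = 1055 kg/m³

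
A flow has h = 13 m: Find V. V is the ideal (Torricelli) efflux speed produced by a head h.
Formula: V = \sqrt{2 g h}
V = √(2·9.81·13) = 15.97 m/s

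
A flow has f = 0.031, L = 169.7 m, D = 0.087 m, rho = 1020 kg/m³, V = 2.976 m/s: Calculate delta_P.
Formula: \Delta P = f \frac{L}{D} \frac{\rho V^2}{2}
delta_P = 0.031·(169.7/0.087)·0.5·1020·2.976²/1000 = 273.1 kPa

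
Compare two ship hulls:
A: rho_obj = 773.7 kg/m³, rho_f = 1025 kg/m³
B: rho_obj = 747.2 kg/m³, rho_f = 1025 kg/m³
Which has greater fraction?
fraction(A) = 0.7548, fraction(B) = 0.729. Answer: A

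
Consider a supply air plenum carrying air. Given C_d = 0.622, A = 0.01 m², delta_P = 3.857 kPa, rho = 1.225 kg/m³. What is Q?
Formula: Q = C_d A \sqrt{\frac{2 \Delta P}{\rho}}
Q = 0.622·0.01·√(2·(3.857·1000)/1.225)·1000 = 493.6 L/s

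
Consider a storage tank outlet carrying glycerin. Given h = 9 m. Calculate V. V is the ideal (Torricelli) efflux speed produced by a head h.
Formula: V = \sqrt{2 g h}
V = √(2·9.81·9) = 13.29 m/s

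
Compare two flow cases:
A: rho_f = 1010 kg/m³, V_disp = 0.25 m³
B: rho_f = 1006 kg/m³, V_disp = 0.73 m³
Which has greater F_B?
F_B(A) = 2477 N, F_B(B) = 7204 N. Answer: B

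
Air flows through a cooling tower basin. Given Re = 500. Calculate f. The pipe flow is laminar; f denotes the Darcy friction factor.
Formula: f = \frac{64}{Re}
f = 64/500 = 0.128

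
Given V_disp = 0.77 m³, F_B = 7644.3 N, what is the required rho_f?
Formula: F_B = \rho_f g V_{disp}
Substituting knowns: 7644.3 = rho_f·9.81·0.77
Solving for rho_f: rho_f = 7644.3/(9.81·0.77) = 1012 kg/m³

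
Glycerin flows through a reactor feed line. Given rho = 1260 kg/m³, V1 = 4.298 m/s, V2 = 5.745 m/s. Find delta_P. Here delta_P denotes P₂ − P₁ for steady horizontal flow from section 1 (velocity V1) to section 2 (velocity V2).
Formula: \Delta P = \frac{1}{2} \rho (V_1^2 - V_2^2)
delta_P = 0.5·1260·(4.298² − 5.745²)/1000 = -9.155 kPa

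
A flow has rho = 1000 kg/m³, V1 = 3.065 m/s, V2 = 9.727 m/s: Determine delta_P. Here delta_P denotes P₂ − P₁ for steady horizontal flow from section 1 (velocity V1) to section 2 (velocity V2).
Formula: \Delta P = \frac{1}{2} \rho (V_1^2 - V_2^2)
delta_P = 0.5·1000·(3.065² − 9.727²)/1000 = -42.61 kPa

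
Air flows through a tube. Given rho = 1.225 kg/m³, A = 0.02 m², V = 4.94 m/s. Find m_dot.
Formula: \dot{m} = \rho A V
m_dot = 1.225·0.02·4.94 = 0.121 kg/s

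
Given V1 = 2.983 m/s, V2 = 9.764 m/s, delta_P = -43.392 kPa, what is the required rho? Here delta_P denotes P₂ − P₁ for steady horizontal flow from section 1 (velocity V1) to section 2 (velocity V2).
Formula: \Delta P = \frac{1}{2} \rho (V_1^2 - V_2^2)
Substituting knowns: -43.392 = 0.5·rho·(2.983² − 9.764²)/1000
Solving for rho: rho = 2·(-43.392·1000)/(2.983² − 9.764²) = 1004 kg/m³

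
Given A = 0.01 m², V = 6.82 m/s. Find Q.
Formula: Q = A V
Q = 0.01·6.82·1000 = 68.2 L/s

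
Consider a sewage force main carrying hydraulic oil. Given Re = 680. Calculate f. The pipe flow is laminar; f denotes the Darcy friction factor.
Formula: f = \frac{64}{Re}
f = 64/680 = 0.09412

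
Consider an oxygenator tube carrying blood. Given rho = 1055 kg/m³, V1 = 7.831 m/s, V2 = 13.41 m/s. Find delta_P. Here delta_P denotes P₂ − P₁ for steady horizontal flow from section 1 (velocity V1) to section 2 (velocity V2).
Formula: \Delta P = \frac{1}{2} \rho (V_1^2 - V_2^2)
delta_P = 0.5·1055·(7.831² − 13.41²)/1000 = -62.51 kPa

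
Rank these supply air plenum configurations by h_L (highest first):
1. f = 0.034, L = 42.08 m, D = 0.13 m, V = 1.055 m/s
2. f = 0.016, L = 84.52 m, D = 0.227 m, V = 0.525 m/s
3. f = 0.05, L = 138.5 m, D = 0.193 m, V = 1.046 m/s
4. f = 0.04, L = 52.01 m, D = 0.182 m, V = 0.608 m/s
Case 1: h_L = 0.6243 m
Case 2: h_L = 0.08369 m
Case 3: h_L = 2.001 m
Case 4: h_L = 0.2154 m
Ranking (highest first): 3, 1, 4, 2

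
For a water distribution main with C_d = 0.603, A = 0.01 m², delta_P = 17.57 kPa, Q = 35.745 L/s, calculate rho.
Formula: Q = C_d A \sqrt{\frac{2 \Delta P}{\rho}}
Substituting knowns: 35.745 = 0.603·0.01·√(2·(17.57·1000)/rho)·1000
Solving for rho: rho = 2·(17.57·1000)/((35.745/1000)/(0.603·0.01))² = 1000 kg/m³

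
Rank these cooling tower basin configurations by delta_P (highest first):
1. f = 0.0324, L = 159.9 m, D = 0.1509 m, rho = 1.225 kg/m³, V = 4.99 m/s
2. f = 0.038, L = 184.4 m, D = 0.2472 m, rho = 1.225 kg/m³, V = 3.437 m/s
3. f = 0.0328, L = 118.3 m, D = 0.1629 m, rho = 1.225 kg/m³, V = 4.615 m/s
Case 1: delta_P = 0.5236 kPa
Case 2: delta_P = 0.2051 kPa
Case 3: delta_P = 0.3107 kPa
Ranking (highest first): 1, 3, 2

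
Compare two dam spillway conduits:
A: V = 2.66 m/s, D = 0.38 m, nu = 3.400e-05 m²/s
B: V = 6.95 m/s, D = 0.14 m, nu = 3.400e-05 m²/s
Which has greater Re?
Re(A) = 29729, Re(B) = 28618. Answer: A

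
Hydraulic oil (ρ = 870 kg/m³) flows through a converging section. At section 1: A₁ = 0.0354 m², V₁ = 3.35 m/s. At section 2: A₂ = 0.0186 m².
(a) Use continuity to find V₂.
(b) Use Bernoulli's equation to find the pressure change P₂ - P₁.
(a) Continuity: A₁V₁=A₂V₂ -> V₂=A₁V₁/A₂=0.0354*3.35/0.0186=6.38 m/s
(b) Bernoulli: P₂-P₁=0.5*rho*(V₁^2-V₂^2)/1000=0.5*870*(3.35^2-6.38^2)/1000=-12.82 kPa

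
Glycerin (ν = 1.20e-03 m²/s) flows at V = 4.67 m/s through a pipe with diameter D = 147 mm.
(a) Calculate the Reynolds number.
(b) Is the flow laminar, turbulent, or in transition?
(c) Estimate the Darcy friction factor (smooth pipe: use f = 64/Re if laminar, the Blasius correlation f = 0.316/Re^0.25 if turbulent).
(a) Re = V·D/ν = 4.67·0.147/1.20e-03 = 572.08
(b) Flow regime: laminar (Re < 2300)
(c) Friction factor: f = 64/Re = 64/572.08 = 0.1119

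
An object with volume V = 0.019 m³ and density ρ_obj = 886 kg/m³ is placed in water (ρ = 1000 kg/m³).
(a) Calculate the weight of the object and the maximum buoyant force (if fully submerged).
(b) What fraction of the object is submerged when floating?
(a) W=rho_obj*g*V=886*9.81*0.019=165.1 N; F_B(max)=rho*g*V=1000*9.81*0.019=186.4 N
(b) Floating fraction=rho_obj/rho=886/1000=0.886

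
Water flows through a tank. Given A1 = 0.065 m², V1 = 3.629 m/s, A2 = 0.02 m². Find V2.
Formula: V_2 = \frac{A_1 V_1}{A_2}
V2 = 0.065·3.629/0.02 = 11.79 m/s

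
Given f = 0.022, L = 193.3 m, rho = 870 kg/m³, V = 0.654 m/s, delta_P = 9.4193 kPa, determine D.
Formula: \Delta P = f \frac{L}{D} \frac{\rho V^2}{2}
Substituting knowns: 9.4193 = 0.022·(193.3/D)·0.5·870·0.654²/1000
Solving for D: D = 0.022·193.3·0.5·870·0.654²/(9.4193·1000) = 0.084 m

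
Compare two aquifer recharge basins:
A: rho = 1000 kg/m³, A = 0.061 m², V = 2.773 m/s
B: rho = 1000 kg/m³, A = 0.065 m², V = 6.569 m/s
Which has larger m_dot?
m_dot(A) = 169.2 kg/s, m_dot(B) = 427 kg/s. Answer: B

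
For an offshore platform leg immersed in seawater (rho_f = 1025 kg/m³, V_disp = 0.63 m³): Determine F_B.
Formula: F_B = \rho_f g V_{disp}
F_B = 1025·9.81·0.63 = 6335 N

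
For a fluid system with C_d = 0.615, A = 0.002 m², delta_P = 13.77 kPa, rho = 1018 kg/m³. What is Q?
Formula: Q = C_d A \sqrt{\frac{2 \Delta P}{\rho}}
Q = 0.615·0.002·√(2·(13.77·1000)/1018)·1000 = 6.398 L/s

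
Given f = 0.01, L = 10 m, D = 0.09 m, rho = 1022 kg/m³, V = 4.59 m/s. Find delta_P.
Formula: \Delta P = f \frac{L}{D} \frac{\rho V^2}{2}
delta_P = 0.01·(10/0.09)·0.5·1022·4.59²/1000 = 11.96 kPa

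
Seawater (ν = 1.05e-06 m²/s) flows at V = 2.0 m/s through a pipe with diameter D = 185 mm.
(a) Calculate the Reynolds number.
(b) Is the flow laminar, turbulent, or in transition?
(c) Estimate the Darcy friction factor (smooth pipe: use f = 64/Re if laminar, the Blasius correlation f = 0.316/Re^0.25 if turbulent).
(a) Re = V·D/ν = 2.0·0.185/1.05e-06 = 352380
(b) Flow regime: turbulent (Re > 4000)
(c) Friction factor: f = 0.316/Re^0.25 = 0.316/352380^0.25 = 0.01297 (Blasius is strictly valid for Re ≲ 1e5; used here as the smooth-pipe estimate the problem specifies)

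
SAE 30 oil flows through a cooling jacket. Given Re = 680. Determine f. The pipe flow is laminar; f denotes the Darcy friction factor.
Formula: f = \frac{64}{Re}
f = 64/680 = 0.09412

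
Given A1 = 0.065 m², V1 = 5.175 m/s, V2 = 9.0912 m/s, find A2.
Formula: V_2 = \frac{A_1 V_1}{A_2}
Substituting knowns: 9.0912 = 0.065·5.175/A2
Solving for A2: A2 = 0.065·5.175/9.0912 = 0.037 m²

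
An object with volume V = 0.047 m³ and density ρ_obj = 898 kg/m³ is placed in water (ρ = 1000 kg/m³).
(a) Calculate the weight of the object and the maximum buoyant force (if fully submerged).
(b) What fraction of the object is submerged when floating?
(a) W=rho_obj*g*V=898*9.81*0.047=414.0 N; F_B(max)=rho*g*V=1000*9.81*0.047=461.1 N
(b) Floating fraction=rho_obj/rho=898/1000=0.898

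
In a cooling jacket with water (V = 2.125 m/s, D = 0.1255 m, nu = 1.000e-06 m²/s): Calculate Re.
Formula: Re = \frac{V D}{\nu}
Re = 2.125·0.1255/1.000e-06 = 266688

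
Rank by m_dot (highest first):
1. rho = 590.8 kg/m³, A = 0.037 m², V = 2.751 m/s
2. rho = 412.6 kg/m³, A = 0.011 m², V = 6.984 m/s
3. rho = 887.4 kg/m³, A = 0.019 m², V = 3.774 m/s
Case 1: m_dot = 60.14 kg/s
Case 2: m_dot = 31.7 kg/s
Case 3: m_dot = 63.63 kg/s
Ranking (highest first): 3, 1, 2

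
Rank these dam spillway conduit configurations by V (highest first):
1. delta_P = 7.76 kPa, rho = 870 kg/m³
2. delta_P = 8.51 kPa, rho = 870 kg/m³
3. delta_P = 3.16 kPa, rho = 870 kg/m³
Case 1: V = 4.224 m/s
Case 2: V = 4.423 m/s
Case 3: V = 2.695 m/s
Ranking (highest first): 2, 1, 3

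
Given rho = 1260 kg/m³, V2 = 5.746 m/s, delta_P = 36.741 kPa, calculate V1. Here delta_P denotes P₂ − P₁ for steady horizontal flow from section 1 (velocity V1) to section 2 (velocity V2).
Formula: \Delta P = \frac{1}{2} \rho (V_1^2 - V_2^2)
Substituting knowns: 36.741 = 0.5·1260·(V1² − 5.746²)/1000
Solving for V1: V1 = √(5.746² + 2·(36.741·1000)/1260) = 9.557 m/s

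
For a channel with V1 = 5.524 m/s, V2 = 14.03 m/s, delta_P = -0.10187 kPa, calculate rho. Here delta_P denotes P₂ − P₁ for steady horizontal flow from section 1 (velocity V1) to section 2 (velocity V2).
Formula: \Delta P = \frac{1}{2} \rho (V_1^2 - V_2^2)
Substituting knowns: -0.10187 = 0.5·rho·(5.524² − 14.03²)/1000
Solving for rho: rho = 2·(-0.10187·1000)/(5.524² − 14.03²) = 1.225 kg/m³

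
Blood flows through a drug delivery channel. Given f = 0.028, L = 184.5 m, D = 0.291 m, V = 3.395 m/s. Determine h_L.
Formula: h_L = f \frac{L}{D} \frac{V^2}{2g}
h_L = 0.028·(184.5/0.291)·3.395²/(2·9.81) = 10.43 m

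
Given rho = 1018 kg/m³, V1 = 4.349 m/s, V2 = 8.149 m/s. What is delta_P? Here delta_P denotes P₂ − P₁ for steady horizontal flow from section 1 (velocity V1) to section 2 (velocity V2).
Formula: \Delta P = \frac{1}{2} \rho (V_1^2 - V_2^2)
delta_P = 0.5·1018·(4.349² − 8.149²)/1000 = -24.17 kPa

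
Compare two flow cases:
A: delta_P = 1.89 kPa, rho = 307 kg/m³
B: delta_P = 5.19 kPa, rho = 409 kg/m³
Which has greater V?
V(A) = 3.509 m/s, V(B) = 5.038 m/s. Answer: B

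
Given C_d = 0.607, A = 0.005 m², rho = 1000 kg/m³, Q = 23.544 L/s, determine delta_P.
Formula: Q = C_d A \sqrt{\frac{2 \Delta P}{\rho}}
Substituting knowns: 23.544 = 0.607·0.005·√(2·(delta_P·1000)/1000)·1000
Solving for delta_P: delta_P = ((23.544/1000)/(0.607·0.005))²·1000/2/1000 = 30.09 kPa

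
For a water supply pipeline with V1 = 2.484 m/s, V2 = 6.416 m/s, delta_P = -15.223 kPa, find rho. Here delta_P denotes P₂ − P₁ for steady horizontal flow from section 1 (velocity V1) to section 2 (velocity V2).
Formula: \Delta P = \frac{1}{2} \rho (V_1^2 - V_2^2)
Substituting knowns: -15.223 = 0.5·rho·(2.484² − 6.416²)/1000
Solving for rho: rho = 2·(-15.223·1000)/(2.484² − 6.416²) = 870 kg/m³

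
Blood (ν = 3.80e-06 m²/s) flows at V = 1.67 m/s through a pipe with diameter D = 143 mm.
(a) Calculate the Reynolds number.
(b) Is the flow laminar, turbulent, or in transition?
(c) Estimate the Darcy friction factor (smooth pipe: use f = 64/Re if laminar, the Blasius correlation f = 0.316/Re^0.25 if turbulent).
(a) Re = V·D/ν = 1.67·0.143/3.80e-06 = 62845
(b) Flow regime: turbulent (Re > 4000)
(c) Friction factor: f = 0.316/Re^0.25 = 0.316/62845^0.25 = 0.01996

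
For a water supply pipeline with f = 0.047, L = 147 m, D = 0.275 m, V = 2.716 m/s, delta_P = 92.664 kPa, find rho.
Formula: \Delta P = f \frac{L}{D} \frac{\rho V^2}{2}
Substituting knowns: 92.664 = 0.047·(147/0.275)·0.5·rho·2.716²/1000
Solving for rho: rho = (92.664·1000)/(0.047·(147/0.275)·0.5·2.716²) = 1000 kg/m³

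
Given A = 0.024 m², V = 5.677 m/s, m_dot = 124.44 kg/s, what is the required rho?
Formula: \dot{m} = \rho A V
Substituting knowns: 124.44 = rho·0.024·5.677
Solving for rho: rho = 124.44/(0.024·5.677) = 913.3 kg/m³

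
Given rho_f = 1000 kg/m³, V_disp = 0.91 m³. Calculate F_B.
Formula: F_B = \rho_f g V_{disp}
F_B = 1000·9.81·0.91 = 8927 N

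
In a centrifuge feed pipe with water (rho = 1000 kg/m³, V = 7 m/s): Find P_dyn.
Formula: P_{dyn} = \frac{1}{2} \rho V^2
P_dyn = 0.5·1000·7²/1000 = 24.5 kPa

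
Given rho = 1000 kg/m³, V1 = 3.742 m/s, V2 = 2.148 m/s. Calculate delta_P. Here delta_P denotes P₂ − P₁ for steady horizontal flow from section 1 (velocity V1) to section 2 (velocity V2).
Formula: \Delta P = \frac{1}{2} \rho (V_1^2 - V_2^2)
delta_P = 0.5·1000·(3.742² − 2.148²)/1000 = 4.694 kPa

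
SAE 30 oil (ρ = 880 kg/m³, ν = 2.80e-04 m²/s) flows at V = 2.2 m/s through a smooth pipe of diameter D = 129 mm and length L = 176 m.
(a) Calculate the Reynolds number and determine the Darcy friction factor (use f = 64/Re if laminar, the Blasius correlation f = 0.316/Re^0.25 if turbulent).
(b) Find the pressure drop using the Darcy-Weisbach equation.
(a) Re = V·D/ν = 2.2·0.129/2.80e-04 = 1013.6 → laminar (Re < 2300); f = 64/Re = 64/1013.6 = 0.063141
(b) Darcy-Weisbach: ΔP = f·(L/D)·½ρV²/1000 = 0.063141·(176/0.129)·½·880·2.2²/1000 = 183.5 kPa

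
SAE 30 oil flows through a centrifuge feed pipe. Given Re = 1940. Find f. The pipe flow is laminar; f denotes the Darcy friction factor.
Formula: f = \frac{64}{Re}
f = 64/1940 = 0.03299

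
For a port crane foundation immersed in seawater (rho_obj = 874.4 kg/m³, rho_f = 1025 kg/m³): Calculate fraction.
Formula: f_{sub} = \frac{\rho_{obj}}{\rho_f}
fraction = 874.4/1025 = 0.8531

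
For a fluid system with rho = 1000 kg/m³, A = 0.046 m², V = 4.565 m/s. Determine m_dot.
Formula: \dot{m} = \rho A V
m_dot = 1000·0.046·4.565 = 210 kg/s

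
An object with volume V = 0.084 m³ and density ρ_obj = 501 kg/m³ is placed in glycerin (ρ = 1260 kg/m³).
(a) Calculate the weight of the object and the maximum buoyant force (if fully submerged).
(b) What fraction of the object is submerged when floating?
(a) W=rho_obj*g*V=501*9.81*0.084=412.8 N; F_B(max)=rho*g*V=1260*9.81*0.084=1038.3 N
(b) Floating fraction=rho_obj/rho=501/1260=0.398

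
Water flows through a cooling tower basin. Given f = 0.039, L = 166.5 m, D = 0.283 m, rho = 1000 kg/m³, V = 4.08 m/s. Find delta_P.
Formula: \Delta P = f \frac{L}{D} \frac{\rho V^2}{2}
delta_P = 0.039·(166.5/0.283)·0.5·1000·4.08²/1000 = 191 kPa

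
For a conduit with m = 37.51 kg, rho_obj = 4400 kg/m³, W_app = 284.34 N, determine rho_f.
Formula: W_{app} = mg\left(1 - \frac{\rho_f}{\rho_{obj}}\right)
Substituting knowns: 284.34 = 37.51·9.81·(1 − rho_f/4400)
Solving for rho_f: rho_f = 4400·(1 − 284.34/(37.51·9.81)) = 1000 kg/m³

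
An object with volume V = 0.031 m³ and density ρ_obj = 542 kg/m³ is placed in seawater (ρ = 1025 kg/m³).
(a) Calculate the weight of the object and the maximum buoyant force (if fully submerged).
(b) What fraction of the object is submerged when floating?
(a) W=rho_obj*g*V=542*9.81*0.031=164.8 N; F_B(max)=rho*g*V=1025*9.81*0.031=311.7 N
(b) Floating fraction=rho_obj/rho=542/1025=0.529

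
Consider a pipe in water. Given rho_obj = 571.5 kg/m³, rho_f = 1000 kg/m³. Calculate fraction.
Formula: f_{sub} = \frac{\rho_{obj}}{\rho_f}
fraction = 571.5/1000 = 0.5715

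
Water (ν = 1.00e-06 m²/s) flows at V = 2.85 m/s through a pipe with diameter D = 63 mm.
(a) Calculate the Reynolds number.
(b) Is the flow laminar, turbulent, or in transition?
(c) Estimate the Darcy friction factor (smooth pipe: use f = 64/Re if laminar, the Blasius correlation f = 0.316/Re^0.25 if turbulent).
(a) Re = V·D/ν = 2.85·0.063/1.00e-06 = 179550
(b) Flow regime: turbulent (Re > 4000)
(c) Friction factor: f = 0.316/Re^0.25 = 0.316/179550^0.25 = 0.01535 (Blasius is strictly valid for Re ≲ 1e5; used here as the smooth-pipe estimate the problem specifies)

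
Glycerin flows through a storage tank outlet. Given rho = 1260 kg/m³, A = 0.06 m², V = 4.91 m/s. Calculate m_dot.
Formula: \dot{m} = \rho A V
m_dot = 1260·0.06·4.91 = 371.2 kg/s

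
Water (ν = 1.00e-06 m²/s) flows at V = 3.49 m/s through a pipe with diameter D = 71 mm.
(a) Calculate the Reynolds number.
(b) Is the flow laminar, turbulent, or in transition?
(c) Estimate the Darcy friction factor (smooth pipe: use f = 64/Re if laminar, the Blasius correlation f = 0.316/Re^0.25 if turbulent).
(a) Re = V·D/ν = 3.49·0.071/1.00e-06 = 247790
(b) Flow regime: turbulent (Re > 4000)
(c) Friction factor: f = 0.316/Re^0.25 = 0.316/247790^0.25 = 0.01416 (Blasius is strictly valid for Re ≲ 1e5; used here as the smooth-pipe estimate the problem specifies)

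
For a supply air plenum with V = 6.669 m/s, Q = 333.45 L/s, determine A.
Formula: Q = A V
Substituting knowns: 333.45 = A·6.669·1000
Solving for A: A = (333.45/1000)/6.669 = 0.05 m²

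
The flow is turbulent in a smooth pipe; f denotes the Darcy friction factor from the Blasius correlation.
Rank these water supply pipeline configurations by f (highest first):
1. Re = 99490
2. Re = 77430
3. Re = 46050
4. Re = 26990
Case 1: f = 0.01779
Case 2: f = 0.01894
Case 3: f = 0.02157
Case 4: f = 0.02465
Ranking (highest first): 4, 3, 2, 1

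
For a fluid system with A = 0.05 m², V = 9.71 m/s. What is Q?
Formula: Q = A V
Q = 0.05·9.71·1000 = 485.5 L/s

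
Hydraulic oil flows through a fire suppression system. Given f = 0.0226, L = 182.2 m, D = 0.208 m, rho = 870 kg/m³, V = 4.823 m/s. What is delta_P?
Formula: \Delta P = f \frac{L}{D} \frac{\rho V^2}{2}
delta_P = 0.0226·(182.2/0.208)·0.5·870·4.823²/1000 = 200.3 kPa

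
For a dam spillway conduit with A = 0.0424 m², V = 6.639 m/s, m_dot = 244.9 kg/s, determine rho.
Formula: \dot{m} = \rho A V
Substituting knowns: 244.9 = rho·0.0424·6.639
Solving for rho: rho = 244.9/(0.0424·6.639) = 870 kg/m³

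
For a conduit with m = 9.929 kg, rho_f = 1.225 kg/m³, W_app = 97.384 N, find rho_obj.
Formula: W_{app} = mg\left(1 - \frac{\rho_f}{\rho_{obj}}\right)
Substituting knowns: 97.384 = 9.929·9.81·(1 − 1.225/rho_obj)
Solving for rho_obj: rho_obj = 1.225/(1 − 97.384/(9.929·9.81)) = 6122 kg/m³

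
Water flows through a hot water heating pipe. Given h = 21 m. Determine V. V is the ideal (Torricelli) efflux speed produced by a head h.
Formula: V = \sqrt{2 g h}
V = √(2·9.81·21) = 20.3 m/s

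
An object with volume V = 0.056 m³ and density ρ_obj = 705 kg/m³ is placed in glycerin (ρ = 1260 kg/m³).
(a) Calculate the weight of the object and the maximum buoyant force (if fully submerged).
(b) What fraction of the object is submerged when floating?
(a) W=rho_obj*g*V=705*9.81*0.056=387.3 N; F_B(max)=rho*g*V=1260*9.81*0.056=692.2 N
(b) Floating fraction=rho_obj/rho=705/1260=0.560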